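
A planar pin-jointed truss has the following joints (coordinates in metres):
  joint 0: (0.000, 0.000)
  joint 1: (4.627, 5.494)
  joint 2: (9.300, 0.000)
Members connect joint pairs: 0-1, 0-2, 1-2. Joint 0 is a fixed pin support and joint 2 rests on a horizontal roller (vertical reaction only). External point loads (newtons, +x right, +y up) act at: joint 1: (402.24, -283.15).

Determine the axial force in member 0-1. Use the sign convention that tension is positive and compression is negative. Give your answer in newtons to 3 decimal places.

N=3 nodes, M=3 members, R=3 reactions → 2N=6, M+R=6
member 0 (0-1): L=7.1828, (cx,cy)=(0.6442,0.7649)
member 1 (0-2): L=9.3000, (cx,cy)=(1.0000,0.0000)
member 2 (1-2): L=7.2126, (cx,cy)=(0.6479,-0.7617)
solve A·x = −loads:
  F[0-1] = +124.6591 N (tension)
  F[0-2] = +321.9378 N (tension)
  F[1-2] = -496.8959 N (compression)
  Rx@0 = -402.2400 N
  Ry@0 = -95.3491 N
  Ry@2 = +378.4991 N

124.659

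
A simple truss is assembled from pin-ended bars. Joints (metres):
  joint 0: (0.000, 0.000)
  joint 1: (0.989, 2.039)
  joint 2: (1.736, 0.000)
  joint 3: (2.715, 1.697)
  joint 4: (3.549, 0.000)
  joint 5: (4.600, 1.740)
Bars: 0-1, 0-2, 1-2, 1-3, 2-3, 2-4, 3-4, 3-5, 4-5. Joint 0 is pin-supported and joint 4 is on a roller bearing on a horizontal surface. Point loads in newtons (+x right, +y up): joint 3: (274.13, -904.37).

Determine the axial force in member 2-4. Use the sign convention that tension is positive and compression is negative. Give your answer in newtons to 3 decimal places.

N=6 nodes, M=9 members, R=3 reactions → 2N=12, M+R=12
member 0 (0-1): L=2.2662, (cx,cy)=(0.4364,0.8997)
member 1 (0-2): L=1.7360, (cx,cy)=(1.0000,0.0000)
member 2 (1-2): L=2.1715, (cx,cy)=(0.3440,-0.9390)
member 3 (1-3): L=1.7596, (cx,cy)=(0.9809,-0.1944)
member 4 (2-3): L=1.9591, (cx,cy)=(0.4997,0.8662)
member 5 (2-4): L=1.8130, (cx,cy)=(1.0000,0.0000)
member 6 (3-4): L=1.8909, (cx,cy)=(0.4411,-0.8975)
member 7 (3-5): L=1.8855, (cx,cy)=(0.9997,0.0228)
member 8 (4-5): L=2.0328, (cx,cy)=(0.5170,0.8560)
solve A·x = −loads:
  F[0-1] = -90.5193 N (compression)
  F[0-2] = +313.6339 N (tension)
  F[1-2] = +102.5161 N (tension)
  F[1-3] = -76.2228 N (compression)
  F[2-3] = -111.1293 N (compression)
  F[2-4] = +404.4313 N (tension)
  F[3-4] = -916.9359 N (compression)
  F[3-5] = -0.0000 N (compression)
  F[4-5] = +0.0000 N (tension)
  Rx@0 = -274.1300 N
  Ry@0 = +81.4443 N
  Ry@4 = +822.9257 N

404.431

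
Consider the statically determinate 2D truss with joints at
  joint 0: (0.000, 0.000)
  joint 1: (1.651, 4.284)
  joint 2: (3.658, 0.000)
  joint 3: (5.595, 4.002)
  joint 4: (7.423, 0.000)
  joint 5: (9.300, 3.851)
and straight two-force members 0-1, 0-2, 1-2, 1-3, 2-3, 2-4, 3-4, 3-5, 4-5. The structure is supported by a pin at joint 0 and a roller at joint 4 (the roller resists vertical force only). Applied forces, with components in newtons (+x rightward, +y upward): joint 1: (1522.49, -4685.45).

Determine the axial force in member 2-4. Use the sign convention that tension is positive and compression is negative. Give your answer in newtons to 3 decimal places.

877.362

N=6 nodes, M=9 members, R=3 reactions → 2N=12, M+R=12
member 0 (0-1): L=4.5911, (cx,cy)=(0.3596,0.9331)
member 1 (0-2): L=3.6580, (cx,cy)=(1.0000,0.0000)
member 2 (1-2): L=4.7308, (cx,cy)=(0.4242,-0.9056)
member 3 (1-3): L=3.9541, (cx,cy)=(0.9975,-0.0713)
member 4 (2-3): L=4.4461, (cx,cy)=(0.4357,0.9001)
member 5 (2-4): L=3.7650, (cx,cy)=(1.0000,0.0000)
member 6 (3-4): L=4.3997, (cx,cy)=(0.4155,-0.9096)
member 7 (3-5): L=3.7081, (cx,cy)=(0.9992,-0.0407)
member 8 (4-5): L=4.2841, (cx,cy)=(0.4381,0.8989)
solve A·x = −loads:
  F[0-1] = -2962.8636 N (compression)
  F[0-2] = +2587.9553 N (tension)
  F[1-2] = -1983.2214 N (compression)
  F[1-3] = -1751.0546 N (compression)
  F[2-3] = +1995.2061 N (tension)
  F[2-4] = +877.3624 N (tension)
  F[3-4] = -2111.6817 N (compression)
  F[3-5] = -0.0000 N (tension)
  F[4-5] = +0.0000 N (tension)
  Rx@0 = -1522.4900 N
  Ry@0 = +2764.6599 N
  Ry@4 = +1920.7901 N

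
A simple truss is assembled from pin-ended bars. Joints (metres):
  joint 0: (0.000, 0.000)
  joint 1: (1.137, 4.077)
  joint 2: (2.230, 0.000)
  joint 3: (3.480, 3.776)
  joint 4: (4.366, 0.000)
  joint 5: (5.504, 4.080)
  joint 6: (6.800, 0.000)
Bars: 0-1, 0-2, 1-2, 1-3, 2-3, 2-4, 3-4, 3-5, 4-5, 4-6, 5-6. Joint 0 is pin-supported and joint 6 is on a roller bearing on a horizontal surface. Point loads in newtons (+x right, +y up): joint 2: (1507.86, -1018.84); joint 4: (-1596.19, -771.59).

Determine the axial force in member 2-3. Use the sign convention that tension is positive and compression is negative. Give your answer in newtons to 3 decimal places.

-12.634

N=7 nodes, M=11 members, R=3 reactions → 2N=14, M+R=14
member 0 (0-1): L=4.2326, (cx,cy)=(0.2686,0.9632)
member 1 (0-2): L=2.2300, (cx,cy)=(1.0000,0.0000)
member 2 (1-2): L=4.2210, (cx,cy)=(0.2589,-0.9659)
member 3 (1-3): L=2.3623, (cx,cy)=(0.9918,-0.1274)
member 4 (2-3): L=3.9775, (cx,cy)=(0.3143,0.9493)
member 5 (2-4): L=2.1360, (cx,cy)=(1.0000,0.0000)
member 6 (3-4): L=3.8786, (cx,cy)=(0.2284,-0.9736)
member 7 (3-5): L=2.0467, (cx,cy)=(0.9889,0.1485)
member 8 (4-5): L=4.2357, (cx,cy)=(0.2687,0.9632)
member 9 (4-6): L=2.4340, (cx,cy)=(1.0000,0.0000)
member 10 (5-6): L=4.2809, (cx,cy)=(0.3027,-0.9531)
solve A·x = −loads:
  F[0-1] = -997.5718 N (compression)
  F[0-2] = +179.6484 N (tension)
  F[1-2] = +1067.2349 N (tension)
  F[1-3] = -548.8073 N (compression)
  F[2-3] = -12.6337 N (compression)
  F[2-4] = -1047.8858 N (compression)
  F[3-4] = -139.1944 N (compression)
  F[3-5] = -522.3008 N (compression)
  F[4-5] = +941.7282 N (tension)
  F[4-6] = +263.4964 N (tension)
  F[5-6] = -870.3697 N (compression)
  Rx@0 = +88.3300 N
  Ry@0 = +960.9042 N
  Ry@6 = +829.5258 N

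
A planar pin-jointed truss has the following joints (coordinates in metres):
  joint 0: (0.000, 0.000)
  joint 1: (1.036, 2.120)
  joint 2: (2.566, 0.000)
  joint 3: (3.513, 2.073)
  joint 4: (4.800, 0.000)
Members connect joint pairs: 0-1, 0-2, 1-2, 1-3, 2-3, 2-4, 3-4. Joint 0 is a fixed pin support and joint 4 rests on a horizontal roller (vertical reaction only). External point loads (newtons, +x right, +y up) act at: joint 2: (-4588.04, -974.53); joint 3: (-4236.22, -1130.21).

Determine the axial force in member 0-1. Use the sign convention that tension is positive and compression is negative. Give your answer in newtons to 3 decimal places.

N=5 nodes, M=7 members, R=3 reactions → 2N=10, M+R=10
member 0 (0-1): L=2.3596, (cx,cy)=(0.4391,0.8985)
member 1 (0-2): L=2.5660, (cx,cy)=(1.0000,0.0000)
member 2 (1-2): L=2.6144, (cx,cy)=(0.5852,-0.8109)
member 3 (1-3): L=2.4774, (cx,cy)=(0.9998,-0.0190)
member 4 (2-3): L=2.2791, (cx,cy)=(0.4155,0.9096)
member 5 (2-4): L=2.2340, (cx,cy)=(1.0000,0.0000)
member 6 (3-4): L=2.4400, (cx,cy)=(0.5275,-0.8496)
solve A·x = −loads:
  F[0-1] = -2878.3935 N (compression)
  F[0-2] = -7560.4780 N (compression)
  F[1-2] = +3263.5323 N (tension)
  F[1-3] = -3174.2089 N (compression)
  F[2-3] = -1837.9907 N (compression)
  F[2-4] = -298.8581 N (compression)
  F[3-4] = +566.6044 N (tension)
  Rx@0 = +8824.2600 N
  Ry@0 = +2586.1176 N
  Ry@4 = -481.3776 N

-2878.393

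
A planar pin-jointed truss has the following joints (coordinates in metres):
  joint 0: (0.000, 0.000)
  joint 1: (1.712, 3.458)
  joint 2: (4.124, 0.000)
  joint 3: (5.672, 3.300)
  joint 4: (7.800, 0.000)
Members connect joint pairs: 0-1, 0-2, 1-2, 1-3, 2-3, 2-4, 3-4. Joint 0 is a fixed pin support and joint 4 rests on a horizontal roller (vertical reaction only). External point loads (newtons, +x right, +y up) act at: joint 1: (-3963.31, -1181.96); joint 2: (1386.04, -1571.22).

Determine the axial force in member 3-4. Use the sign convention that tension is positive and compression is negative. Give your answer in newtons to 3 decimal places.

793.547

N=5 nodes, M=7 members, R=3 reactions → 2N=10, M+R=10
member 0 (0-1): L=3.8586, (cx,cy)=(0.4437,0.8962)
member 1 (0-2): L=4.1240, (cx,cy)=(1.0000,0.0000)
member 2 (1-2): L=4.2161, (cx,cy)=(0.5721,-0.8202)
member 3 (1-3): L=3.9632, (cx,cy)=(0.9992,-0.0399)
member 4 (2-3): L=3.6450, (cx,cy)=(0.4247,0.9053)
member 5 (2-4): L=3.6760, (cx,cy)=(1.0000,0.0000)
member 6 (3-4): L=3.9266, (cx,cy)=(0.5419,-0.8404)
solve A·x = −loads:
  F[0-1] = -3816.2874 N (compression)
  F[0-2] = -884.0386 N (compression)
  F[1-2] = +2693.3227 N (tension)
  F[1-3] = +729.8289 N (tension)
  F[2-3] = -704.5018 N (compression)
  F[2-4] = -430.0560 N (compression)
  F[3-4] = +793.5473 N (tension)
  Rx@0 = +2577.2700 N
  Ry@0 = +3420.0902 N
  Ry@4 = -666.9102 N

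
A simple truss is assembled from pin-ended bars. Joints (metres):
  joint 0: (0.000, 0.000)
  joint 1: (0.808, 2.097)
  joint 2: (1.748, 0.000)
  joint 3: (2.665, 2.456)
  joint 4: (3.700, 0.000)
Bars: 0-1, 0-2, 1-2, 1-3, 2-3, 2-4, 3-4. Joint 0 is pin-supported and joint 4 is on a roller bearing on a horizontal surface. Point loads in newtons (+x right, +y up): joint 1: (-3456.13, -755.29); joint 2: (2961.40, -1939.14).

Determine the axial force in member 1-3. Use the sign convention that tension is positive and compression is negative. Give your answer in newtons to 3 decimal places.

765.805

N=5 nodes, M=7 members, R=3 reactions → 2N=10, M+R=10
member 0 (0-1): L=2.2473, (cx,cy)=(0.3595,0.9331)
member 1 (0-2): L=1.7480, (cx,cy)=(1.0000,0.0000)
member 2 (1-2): L=2.2980, (cx,cy)=(0.4090,-0.9125)
member 3 (1-3): L=1.8914, (cx,cy)=(0.9818,0.1898)
member 4 (2-3): L=2.6216, (cx,cy)=(0.3498,0.9368)
member 5 (2-4): L=1.9520, (cx,cy)=(1.0000,0.0000)
member 6 (3-4): L=2.6652, (cx,cy)=(0.3883,-0.9215)
solve A·x = −loads:
  F[0-1] = -3828.1620 N (compression)
  F[0-2] = +881.6687 N (tension)
  F[1-2] = +3246.2259 N (tension)
  F[1-3] = +765.8055 N (tension)
  F[2-3] = -1092.0762 N (compression)
  F[2-4] = -369.8917 N (compression)
  F[3-4] = +952.4893 N (tension)
  Rx@0 = +494.7300 N
  Ry@0 = +3572.1634 N
  Ry@4 = -877.7334 N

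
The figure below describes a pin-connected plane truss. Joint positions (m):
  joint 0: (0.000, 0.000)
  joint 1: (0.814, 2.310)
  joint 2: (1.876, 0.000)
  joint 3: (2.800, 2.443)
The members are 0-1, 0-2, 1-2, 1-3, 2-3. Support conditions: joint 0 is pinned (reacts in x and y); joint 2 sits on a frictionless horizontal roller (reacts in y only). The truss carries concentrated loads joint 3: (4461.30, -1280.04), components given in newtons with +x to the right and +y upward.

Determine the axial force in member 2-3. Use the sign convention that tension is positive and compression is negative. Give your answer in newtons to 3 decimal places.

-1731.827

N=4 nodes, M=5 members, R=3 reactions → 2N=8, M+R=8
member 0 (0-1): L=2.4492, (cx,cy)=(0.3324,0.9432)
member 1 (0-2): L=1.8760, (cx,cy)=(1.0000,0.0000)
member 2 (1-2): L=2.5424, (cx,cy)=(0.4177,-0.9086)
member 3 (1-3): L=1.9904, (cx,cy)=(0.9978,0.0668)
member 4 (2-3): L=2.6119, (cx,cy)=(0.3538,0.9353)
solve A·x = −loads:
  F[0-1] = +6828.2926 N (tension)
  F[0-2] = +2191.9154 N (tension)
  F[1-2] = -6714.1565 N (compression)
  F[1-3] = +5085.3256 N (tension)
  F[2-3] = -1731.8269 N (compression)
  Rx@0 = -4461.3000 N
  Ry@0 = -6440.1454 N
  Ry@2 = +7720.1854 N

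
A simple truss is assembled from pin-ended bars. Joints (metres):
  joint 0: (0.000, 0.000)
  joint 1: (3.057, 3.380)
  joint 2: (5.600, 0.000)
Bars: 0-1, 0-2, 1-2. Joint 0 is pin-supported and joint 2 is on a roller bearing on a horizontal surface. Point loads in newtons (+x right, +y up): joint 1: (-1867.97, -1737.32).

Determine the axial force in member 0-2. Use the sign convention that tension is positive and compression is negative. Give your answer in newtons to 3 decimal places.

N=3 nodes, M=3 members, R=3 reactions → 2N=6, M+R=6
member 0 (0-1): L=4.5574, (cx,cy)=(0.6708,0.7417)
member 1 (0-2): L=5.6000, (cx,cy)=(1.0000,0.0000)
member 2 (1-2): L=4.2298, (cx,cy)=(0.6012,-0.7991)
solve A·x = −loads:
  F[0-1] = -2583.9263 N (compression)
  F[0-2] = -134.7209 N (compression)
  F[1-2] = +224.0830 N (tension)
  Rx@0 = +1867.9700 N
  Ry@0 = +1916.3827 N
  Ry@2 = -179.0627 N

-134.721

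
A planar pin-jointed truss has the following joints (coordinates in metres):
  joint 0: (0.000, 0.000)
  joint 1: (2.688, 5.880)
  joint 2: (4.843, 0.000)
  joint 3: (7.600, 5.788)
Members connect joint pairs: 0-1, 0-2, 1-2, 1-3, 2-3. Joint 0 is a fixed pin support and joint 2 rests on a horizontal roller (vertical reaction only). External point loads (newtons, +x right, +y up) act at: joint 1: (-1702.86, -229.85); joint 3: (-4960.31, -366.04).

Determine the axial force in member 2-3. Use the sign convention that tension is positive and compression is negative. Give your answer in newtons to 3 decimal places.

-503.856

N=4 nodes, M=5 members, R=3 reactions → 2N=8, M+R=8
member 0 (0-1): L=6.4653, (cx,cy)=(0.4158,0.9095)
member 1 (0-2): L=4.8430, (cx,cy)=(1.0000,0.0000)
member 2 (1-2): L=6.2625, (cx,cy)=(0.3441,-0.9389)
member 3 (1-3): L=4.9129, (cx,cy)=(0.9998,-0.0187)
member 4 (2-3): L=6.4111, (cx,cy)=(0.4300,0.9028)
solve A·x = −loads:
  F[0-1] = -8674.8801 N (compression)
  F[0-2] = -3056.5040 N (compression)
  F[1-2] = +8252.5809 N (tension)
  F[1-3] = -4744.4657 N (compression)
  F[2-3] = -503.8555 N (compression)
  Rx@0 = +6663.1700 N
  Ry@0 = +7889.5820 N
  Ry@2 = -7293.6920 N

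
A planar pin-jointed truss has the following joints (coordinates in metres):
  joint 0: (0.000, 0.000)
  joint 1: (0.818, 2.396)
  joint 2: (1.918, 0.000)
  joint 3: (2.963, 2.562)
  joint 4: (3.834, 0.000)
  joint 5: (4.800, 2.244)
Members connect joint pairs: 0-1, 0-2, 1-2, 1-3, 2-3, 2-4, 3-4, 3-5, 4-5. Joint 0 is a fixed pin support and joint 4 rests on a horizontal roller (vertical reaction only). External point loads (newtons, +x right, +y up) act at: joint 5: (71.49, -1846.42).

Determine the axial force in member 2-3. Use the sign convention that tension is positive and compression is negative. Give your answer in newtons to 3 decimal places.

514.856

N=6 nodes, M=9 members, R=3 reactions → 2N=12, M+R=12
member 0 (0-1): L=2.5318, (cx,cy)=(0.3231,0.9464)
member 1 (0-2): L=1.9180, (cx,cy)=(1.0000,0.0000)
member 2 (1-2): L=2.6364, (cx,cy)=(0.4172,-0.9088)
member 3 (1-3): L=2.1514, (cx,cy)=(0.9970,0.0772)
member 4 (2-3): L=2.7669, (cx,cy)=(0.3777,0.9259)
member 5 (2-4): L=1.9160, (cx,cy)=(1.0000,0.0000)
member 6 (3-4): L=2.7060, (cx,cy)=(0.3219,-0.9468)
member 7 (3-5): L=1.8643, (cx,cy)=(0.9853,-0.1706)
member 8 (4-5): L=2.4431, (cx,cy)=(0.3954,0.9185)
solve A·x = −loads:
  F[0-1] = +535.7953 N (tension)
  F[0-2] = -101.6212 N (compression)
  F[1-2] = -524.5642 N (compression)
  F[1-3] = +393.1468 N (tension)
  F[2-3] = +514.8559 N (tension)
  F[2-4] = -514.9334 N (compression)
  F[3-4] = -682.9759 N (compression)
  F[3-5] = +818.2482 N (tension)
  F[4-5] = -1858.2842 N (compression)
  Rx@0 = -71.4900 N
  Ry@0 = -507.0593 N
  Ry@4 = +2353.4793 N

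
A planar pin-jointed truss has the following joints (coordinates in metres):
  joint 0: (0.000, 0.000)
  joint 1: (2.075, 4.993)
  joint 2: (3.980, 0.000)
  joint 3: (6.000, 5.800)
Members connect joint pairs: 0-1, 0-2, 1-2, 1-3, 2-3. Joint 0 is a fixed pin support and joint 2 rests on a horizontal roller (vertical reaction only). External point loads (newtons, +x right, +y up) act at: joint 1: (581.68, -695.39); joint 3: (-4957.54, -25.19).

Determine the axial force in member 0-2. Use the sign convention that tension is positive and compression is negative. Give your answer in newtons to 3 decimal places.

-1543.718

N=4 nodes, M=5 members, R=3 reactions → 2N=8, M+R=8
member 0 (0-1): L=5.4070, (cx,cy)=(0.3838,0.9234)
member 1 (0-2): L=3.9800, (cx,cy)=(1.0000,0.0000)
member 2 (1-2): L=5.3441, (cx,cy)=(0.3565,-0.9343)
member 3 (1-3): L=4.0071, (cx,cy)=(0.9795,0.2014)
member 4 (2-3): L=6.1417, (cx,cy)=(0.3289,0.9444)
solve A·x = −loads:
  F[0-1] = -7379.9505 N (compression)
  F[0-2] = -1543.7182 N (compression)
  F[1-2] = +5376.7378 N (tension)
  F[1-3] = -5441.9697 N (compression)
  F[2-3] = +1133.8638 N (tension)
  Rx@0 = +4375.8600 N
  Ry@0 = +6814.8839 N
  Ry@2 = -6094.3039 N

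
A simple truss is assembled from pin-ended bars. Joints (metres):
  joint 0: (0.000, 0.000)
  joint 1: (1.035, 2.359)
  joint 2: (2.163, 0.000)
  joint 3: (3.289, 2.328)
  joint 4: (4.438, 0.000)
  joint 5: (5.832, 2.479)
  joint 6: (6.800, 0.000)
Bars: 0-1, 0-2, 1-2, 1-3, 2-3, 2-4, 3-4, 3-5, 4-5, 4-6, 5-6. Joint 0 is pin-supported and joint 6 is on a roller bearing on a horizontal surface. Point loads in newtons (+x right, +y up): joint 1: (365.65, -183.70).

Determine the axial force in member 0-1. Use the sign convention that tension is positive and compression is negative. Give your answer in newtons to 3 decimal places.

-31.550

N=7 nodes, M=11 members, R=3 reactions → 2N=14, M+R=14
member 0 (0-1): L=2.5761, (cx,cy)=(0.4018,0.9157)
member 1 (0-2): L=2.1630, (cx,cy)=(1.0000,0.0000)
member 2 (1-2): L=2.6148, (cx,cy)=(0.4314,-0.9022)
member 3 (1-3): L=2.2542, (cx,cy)=(0.9999,-0.0138)
member 4 (2-3): L=2.5860, (cx,cy)=(0.4354,0.9002)
member 5 (2-4): L=2.2750, (cx,cy)=(1.0000,0.0000)
member 6 (3-4): L=2.5961, (cx,cy)=(0.4426,-0.8967)
member 7 (3-5): L=2.5475, (cx,cy)=(0.9982,0.0593)
member 8 (4-5): L=2.8441, (cx,cy)=(0.4901,0.8716)
member 9 (4-6): L=2.3620, (cx,cy)=(1.0000,0.0000)
member 10 (5-6): L=2.6613, (cx,cy)=(0.3637,-0.9315)
solve A·x = −loads:
  F[0-1] = -31.5500 N (compression)
  F[0-2] = +378.3260 N (tension)
  F[1-2] = -166.9266 N (compression)
  F[1-3] = -306.3448 N (compression)
  F[2-3] = +167.2862 N (tension)
  F[2-4] = +233.4762 N (tension)
  F[3-4] = -182.7420 N (compression)
  F[3-5] = -152.8661 N (compression)
  F[4-5] = +188.0011 N (tension)
  F[4-6] = +60.4496 N (tension)
  F[5-6] = -166.1922 N (compression)
  Rx@0 = -365.6500 N
  Ry@0 = +28.8915 N
  Ry@6 = +154.8085 N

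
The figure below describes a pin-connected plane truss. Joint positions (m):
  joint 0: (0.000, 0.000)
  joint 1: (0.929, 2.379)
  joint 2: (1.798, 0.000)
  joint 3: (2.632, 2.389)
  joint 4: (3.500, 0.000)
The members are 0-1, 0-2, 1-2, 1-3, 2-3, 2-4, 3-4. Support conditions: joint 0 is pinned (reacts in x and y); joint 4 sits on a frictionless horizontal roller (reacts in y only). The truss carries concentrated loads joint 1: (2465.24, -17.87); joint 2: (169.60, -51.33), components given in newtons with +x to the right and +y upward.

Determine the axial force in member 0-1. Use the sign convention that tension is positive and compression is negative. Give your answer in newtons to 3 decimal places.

N=5 nodes, M=7 members, R=3 reactions → 2N=10, M+R=10
member 0 (0-1): L=2.5540, (cx,cy)=(0.3637,0.9315)
member 1 (0-2): L=1.7980, (cx,cy)=(1.0000,0.0000)
member 2 (1-2): L=2.5327, (cx,cy)=(0.3431,-0.9393)
member 3 (1-3): L=1.7030, (cx,cy)=(1.0000,0.0059)
member 4 (2-3): L=2.5304, (cx,cy)=(0.3296,0.9441)
member 5 (2-4): L=1.7020, (cx,cy)=(1.0000,0.0000)
member 6 (3-4): L=2.5418, (cx,cy)=(0.3415,-0.9399)
solve A·x = −loads:
  F[0-1] = +1757.9997 N (tension)
  F[0-2] = +1995.3682 N (tension)
  F[1-2] = -1770.0432 N (compression)
  F[1-3] = -1218.4770 N (compression)
  F[2-3] = +1815.3628 N (tension)
  F[2-4] = +620.1244 N (tension)
  F[3-4] = -1815.9355 N (compression)
  Rx@0 = -2634.8400 N
  Ry@0 = -1637.5710 N
  Ry@4 = +1706.7710 N

1758.000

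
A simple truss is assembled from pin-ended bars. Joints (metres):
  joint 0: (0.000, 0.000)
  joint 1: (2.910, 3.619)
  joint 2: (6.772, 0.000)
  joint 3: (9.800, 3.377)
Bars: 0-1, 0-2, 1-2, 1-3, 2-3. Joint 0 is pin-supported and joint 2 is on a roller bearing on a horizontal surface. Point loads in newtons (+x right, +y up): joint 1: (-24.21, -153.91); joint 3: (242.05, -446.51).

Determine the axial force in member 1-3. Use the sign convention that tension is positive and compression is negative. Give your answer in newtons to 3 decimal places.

623.185

N=4 nodes, M=5 members, R=3 reactions → 2N=8, M+R=8
member 0 (0-1): L=4.6438, (cx,cy)=(0.6266,0.7793)
member 1 (0-2): L=6.7720, (cx,cy)=(1.0000,0.0000)
member 2 (1-2): L=5.2927, (cx,cy)=(0.7297,-0.6838)
member 3 (1-3): L=6.8942, (cx,cy)=(0.9994,-0.0351)
member 4 (2-3): L=4.5357, (cx,cy)=(0.6676,0.7445)
solve A·x = −loads:
  F[0-1] = +281.8416 N (tension)
  F[0-2] = +41.2278 N (tension)
  F[1-2] = -578.2981 N (compression)
  F[1-3] = +623.1848 N (tension)
  F[2-3] = -570.3386 N (compression)
  Rx@0 = -217.8400 N
  Ry@0 = -219.6425 N
  Ry@2 = +820.0625 N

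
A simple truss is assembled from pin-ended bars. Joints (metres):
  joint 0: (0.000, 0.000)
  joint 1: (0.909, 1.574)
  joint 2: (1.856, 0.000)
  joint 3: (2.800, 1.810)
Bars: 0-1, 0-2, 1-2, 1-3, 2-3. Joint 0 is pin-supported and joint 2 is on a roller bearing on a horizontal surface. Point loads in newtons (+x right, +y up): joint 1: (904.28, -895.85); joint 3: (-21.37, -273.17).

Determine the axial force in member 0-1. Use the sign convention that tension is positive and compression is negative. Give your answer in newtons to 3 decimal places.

N=4 nodes, M=5 members, R=3 reactions → 2N=8, M+R=8
member 0 (0-1): L=1.8176, (cx,cy)=(0.5001,0.8660)
member 1 (0-2): L=1.8560, (cx,cy)=(1.0000,0.0000)
member 2 (1-2): L=1.8369, (cx,cy)=(0.5155,-0.8569)
member 3 (1-3): L=1.9057, (cx,cy)=(0.9923,0.1238)
member 4 (2-3): L=2.0414, (cx,cy)=(0.4624,0.8867)
solve A·x = −loads:
  F[0-1] = +494.1162 N (tension)
  F[0-2] = +635.8008 N (tension)
  F[1-2] = -1525.9901 N (compression)
  F[1-3] = +130.5371 N (tension)
  F[2-3] = -326.3230 N (compression)
  Rx@0 = -882.9100 N
  Ry@0 = -427.8877 N
  Ry@2 = +1596.9077 N

494.116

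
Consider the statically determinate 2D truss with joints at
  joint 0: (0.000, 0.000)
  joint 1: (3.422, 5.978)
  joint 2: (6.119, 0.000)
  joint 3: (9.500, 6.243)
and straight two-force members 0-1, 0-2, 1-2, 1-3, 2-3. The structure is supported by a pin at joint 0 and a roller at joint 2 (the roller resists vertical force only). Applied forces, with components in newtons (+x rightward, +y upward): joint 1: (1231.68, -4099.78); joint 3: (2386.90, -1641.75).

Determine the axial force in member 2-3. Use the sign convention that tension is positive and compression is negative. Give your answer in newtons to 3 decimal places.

N=4 nodes, M=5 members, R=3 reactions → 2N=8, M+R=8
member 0 (0-1): L=6.8881, (cx,cy)=(0.4968,0.8679)
member 1 (0-2): L=6.1190, (cx,cy)=(1.0000,0.0000)
member 2 (1-2): L=6.5582, (cx,cy)=(0.4112,-0.9115)
member 3 (1-3): L=6.0838, (cx,cy)=(0.9991,0.0436)
member 4 (2-3): L=7.0997, (cx,cy)=(0.4762,0.8793)
solve A·x = −loads:
  F[0-1] = +3155.6550 N (tension)
  F[0-2] = +2050.8650 N (tension)
  F[1-2] = -7341.7246 N (compression)
  F[1-3] = +3358.4292 N (tension)
  F[2-3] = -2033.4123 N (compression)
  Rx@0 = -3618.5800 N
  Ry@0 = -2738.6909 N
  Ry@2 = +8480.2209 N

-2033.412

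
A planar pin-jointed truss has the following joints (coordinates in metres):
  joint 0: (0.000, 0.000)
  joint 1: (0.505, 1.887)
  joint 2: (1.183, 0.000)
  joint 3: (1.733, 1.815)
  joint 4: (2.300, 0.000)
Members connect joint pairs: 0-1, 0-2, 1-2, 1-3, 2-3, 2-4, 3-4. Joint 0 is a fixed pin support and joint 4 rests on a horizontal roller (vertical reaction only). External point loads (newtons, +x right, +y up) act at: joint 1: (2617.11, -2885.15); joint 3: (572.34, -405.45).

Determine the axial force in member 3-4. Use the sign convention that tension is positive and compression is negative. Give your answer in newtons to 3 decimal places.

N=5 nodes, M=7 members, R=3 reactions → 2N=10, M+R=10
member 0 (0-1): L=1.9534, (cx,cy)=(0.2585,0.9660)
member 1 (0-2): L=1.1830, (cx,cy)=(1.0000,0.0000)
member 2 (1-2): L=2.0051, (cx,cy)=(0.3381,-0.9411)
member 3 (1-3): L=1.2301, (cx,cy)=(0.9983,-0.0585)
member 4 (2-3): L=1.8965, (cx,cy)=(0.2900,0.9570)
member 5 (2-4): L=1.1170, (cx,cy)=(1.0000,0.0000)
member 6 (3-4): L=1.9015, (cx,cy)=(0.2982,-0.9545)
solve A·x = −loads:
  F[0-1] = +255.8944 N (tension)
  F[0-2] = +3123.2954 N (tension)
  F[1-2] = -3237.6755 N (compression)
  F[1-3] = -1458.6796 N (compression)
  F[2-3] = +3183.7921 N (tension)
  F[2-4] = +1105.1956 N (tension)
  F[3-4] = -3706.4070 N (compression)
  Rx@0 = -3189.4500 N
  Ry@0 = -247.1953 N
  Ry@4 = +3537.7953 N

-3706.407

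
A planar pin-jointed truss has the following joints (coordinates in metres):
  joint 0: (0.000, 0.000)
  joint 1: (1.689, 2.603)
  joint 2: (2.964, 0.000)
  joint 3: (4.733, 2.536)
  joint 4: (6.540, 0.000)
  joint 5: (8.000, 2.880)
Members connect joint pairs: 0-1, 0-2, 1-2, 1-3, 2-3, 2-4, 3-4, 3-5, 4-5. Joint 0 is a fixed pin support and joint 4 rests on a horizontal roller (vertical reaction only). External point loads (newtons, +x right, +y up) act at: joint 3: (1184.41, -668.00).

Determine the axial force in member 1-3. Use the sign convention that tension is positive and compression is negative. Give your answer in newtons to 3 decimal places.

316.292

N=6 nodes, M=9 members, R=3 reactions → 2N=12, M+R=12
member 0 (0-1): L=3.1030, (cx,cy)=(0.5443,0.8389)
member 1 (0-2): L=2.9640, (cx,cy)=(1.0000,0.0000)
member 2 (1-2): L=2.8985, (cx,cy)=(0.4399,-0.8981)
member 3 (1-3): L=3.0447, (cx,cy)=(0.9998,-0.0220)
member 4 (2-3): L=3.0920, (cx,cy)=(0.5721,0.8202)
member 5 (2-4): L=3.5760, (cx,cy)=(1.0000,0.0000)
member 6 (3-4): L=3.1139, (cx,cy)=(0.5803,-0.8144)
member 7 (3-5): L=3.2851, (cx,cy)=(0.9945,0.1047)
member 8 (4-5): L=3.2289, (cx,cy)=(0.4522,0.8919)
solve A·x = −loads:
  F[0-1] = +327.4704 N (tension)
  F[0-2] = +1006.1614 N (tension)
  F[1-2] = -313.6421 N (compression)
  F[1-3] = +316.2915 N (tension)
  F[2-3] = +343.4248 N (tension)
  F[2-4] = +671.7163 N (tension)
  F[3-4] = -1157.5407 N (compression)
  F[3-5] = +0.0000 N (tension)
  F[4-5] = +0.0000 N (tension)
  Rx@0 = -1184.4100 N
  Ry@0 = -274.7076 N
  Ry@4 = +942.7076 N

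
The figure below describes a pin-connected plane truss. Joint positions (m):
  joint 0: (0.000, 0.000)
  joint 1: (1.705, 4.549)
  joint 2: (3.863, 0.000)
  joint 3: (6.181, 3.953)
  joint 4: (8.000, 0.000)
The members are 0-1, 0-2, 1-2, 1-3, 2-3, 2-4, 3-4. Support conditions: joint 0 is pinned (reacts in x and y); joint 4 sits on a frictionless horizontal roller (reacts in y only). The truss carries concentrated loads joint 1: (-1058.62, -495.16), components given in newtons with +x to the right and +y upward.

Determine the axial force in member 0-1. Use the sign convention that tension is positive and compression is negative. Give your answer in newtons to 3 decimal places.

N=5 nodes, M=7 members, R=3 reactions → 2N=10, M+R=10
member 0 (0-1): L=4.8580, (cx,cy)=(0.3510,0.9364)
member 1 (0-2): L=3.8630, (cx,cy)=(1.0000,0.0000)
member 2 (1-2): L=5.0349, (cx,cy)=(0.4286,-0.9035)
member 3 (1-3): L=4.5155, (cx,cy)=(0.9913,-0.1320)
member 4 (2-3): L=4.5825, (cx,cy)=(0.5058,0.8626)
member 5 (2-4): L=4.1370, (cx,cy)=(1.0000,0.0000)
member 6 (3-4): L=4.3514, (cx,cy)=(0.4180,-0.9084)
solve A·x = −loads:
  F[0-1] = -1058.9482 N (compression)
  F[0-2] = -686.9657 N (compression)
  F[1-2] = +478.4317 N (tension)
  F[1-3] = +486.1598 N (tension)
  F[2-3] = -501.0946 N (compression)
  F[2-4] = -228.4342 N (compression)
  F[3-4] = +546.4630 N (tension)
  Rx@0 = +1058.6200 N
  Ry@0 = +991.5868 N
  Ry@4 = -496.4268 N

-1058.948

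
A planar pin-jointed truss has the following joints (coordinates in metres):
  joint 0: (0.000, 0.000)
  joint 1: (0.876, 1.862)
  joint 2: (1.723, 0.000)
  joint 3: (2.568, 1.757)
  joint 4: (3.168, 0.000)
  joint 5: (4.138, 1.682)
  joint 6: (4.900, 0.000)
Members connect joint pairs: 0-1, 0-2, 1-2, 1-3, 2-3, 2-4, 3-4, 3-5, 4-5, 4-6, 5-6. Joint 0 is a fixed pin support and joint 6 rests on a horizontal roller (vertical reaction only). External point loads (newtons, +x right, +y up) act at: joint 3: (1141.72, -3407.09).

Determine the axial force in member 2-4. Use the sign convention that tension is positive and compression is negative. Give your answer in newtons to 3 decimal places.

2913.316

N=7 nodes, M=11 members, R=3 reactions → 2N=14, M+R=14
member 0 (0-1): L=2.0578, (cx,cy)=(0.4257,0.9049)
member 1 (0-2): L=1.7230, (cx,cy)=(1.0000,0.0000)
member 2 (1-2): L=2.0456, (cx,cy)=(0.4141,-0.9102)
member 3 (1-3): L=1.6953, (cx,cy)=(0.9981,-0.0619)
member 4 (2-3): L=1.9496, (cx,cy)=(0.4334,0.9012)
member 5 (2-4): L=1.4450, (cx,cy)=(1.0000,0.0000)
member 6 (3-4): L=1.8566, (cx,cy)=(0.3232,-0.9463)
member 7 (3-5): L=1.5718, (cx,cy)=(0.9989,-0.0477)
member 8 (4-5): L=1.9417, (cx,cy)=(0.4996,0.8663)
member 9 (4-6): L=1.7320, (cx,cy)=(1.0000,0.0000)
member 10 (5-6): L=1.8466, (cx,cy)=(0.4127,-0.9109)
solve A·x = −loads:
  F[0-1] = -1339.5496 N (compression)
  F[0-2] = +1711.9708 N (tension)
  F[1-2] = +1410.3113 N (tension)
  F[1-3] = -1156.4257 N (compression)
  F[2-3] = -1424.4811 N (compression)
  F[2-4] = +2913.3163 N (tension)
  F[3-4] = -2208.4023 N (compression)
  F[3-5] = -2202.1411 N (compression)
  F[4-5] = +2412.5276 N (tension)
  F[4-6] = +994.3971 N (tension)
  F[5-6] = -2409.7239 N (compression)
  Rx@0 = -1141.7200 N
  Ry@0 = +1212.1085 N
  Ry@6 = +2194.9815 N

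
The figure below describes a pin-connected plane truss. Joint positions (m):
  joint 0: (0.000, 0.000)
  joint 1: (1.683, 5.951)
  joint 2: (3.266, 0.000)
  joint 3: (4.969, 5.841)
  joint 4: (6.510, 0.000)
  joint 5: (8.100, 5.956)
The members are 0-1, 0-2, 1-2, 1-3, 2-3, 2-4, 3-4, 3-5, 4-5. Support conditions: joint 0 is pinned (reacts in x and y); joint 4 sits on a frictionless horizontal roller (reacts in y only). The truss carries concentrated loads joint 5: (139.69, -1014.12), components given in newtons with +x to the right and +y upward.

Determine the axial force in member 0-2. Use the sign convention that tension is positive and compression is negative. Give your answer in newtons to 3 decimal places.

33.498

N=6 nodes, M=9 members, R=3 reactions → 2N=12, M+R=12
member 0 (0-1): L=6.1844, (cx,cy)=(0.2721,0.9623)
member 1 (0-2): L=3.2660, (cx,cy)=(1.0000,0.0000)
member 2 (1-2): L=6.1579, (cx,cy)=(0.2571,-0.9664)
member 3 (1-3): L=3.2878, (cx,cy)=(0.9994,-0.0335)
member 4 (2-3): L=6.0842, (cx,cy)=(0.2799,0.9600)
member 5 (2-4): L=3.2440, (cx,cy)=(1.0000,0.0000)
member 6 (3-4): L=6.0409, (cx,cy)=(0.2551,-0.9669)
member 7 (3-5): L=3.1331, (cx,cy)=(0.9993,0.0367)
member 8 (4-5): L=6.1646, (cx,cy)=(0.2579,0.9662)
solve A·x = −loads:
  F[0-1] = +390.2180 N (tension)
  F[0-2] = +33.4976 N (tension)
  F[1-2] = -395.7508 N (compression)
  F[1-3] = +208.0430 N (tension)
  F[2-3] = +398.3751 N (tension)
  F[2-4] = -179.7439 N (compression)
  F[3-4] = -372.5940 N (compression)
  F[3-5] = +414.7607 N (tension)
  F[4-5] = -1065.3913 N (compression)
  Rx@0 = -139.6900 N
  Ry@0 = -375.4907 N
  Ry@4 = +1389.6107 N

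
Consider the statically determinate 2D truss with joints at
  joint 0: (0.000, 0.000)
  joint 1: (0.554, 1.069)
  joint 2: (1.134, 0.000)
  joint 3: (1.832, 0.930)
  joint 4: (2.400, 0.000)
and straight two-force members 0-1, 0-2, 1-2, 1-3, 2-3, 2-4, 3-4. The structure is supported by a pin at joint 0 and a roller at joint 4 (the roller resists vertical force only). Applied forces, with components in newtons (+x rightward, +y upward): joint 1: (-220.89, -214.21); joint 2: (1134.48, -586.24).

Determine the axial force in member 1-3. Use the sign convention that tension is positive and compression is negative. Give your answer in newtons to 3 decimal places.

-288.715

N=5 nodes, M=7 members, R=3 reactions → 2N=10, M+R=10
member 0 (0-1): L=1.2040, (cx,cy)=(0.4601,0.8879)
member 1 (0-2): L=1.1340, (cx,cy)=(1.0000,0.0000)
member 2 (1-2): L=1.2162, (cx,cy)=(0.4769,-0.8790)
member 3 (1-3): L=1.2855, (cx,cy)=(0.9941,-0.1081)
member 4 (2-3): L=1.1628, (cx,cy)=(0.6003,0.7998)
member 5 (2-4): L=1.2660, (cx,cy)=(1.0000,0.0000)
member 6 (3-4): L=1.0897, (cx,cy)=(0.5212,-0.8534)
solve A·x = −loads:
  F[0-1] = -644.6918 N (compression)
  F[0-2] = +1210.2277 N (tension)
  F[1-2] = +443.0232 N (tension)
  F[1-3] = -288.7147 N (compression)
  F[2-3] = +246.1129 N (tension)
  F[2-4] = +139.2865 N (tension)
  F[3-4] = -267.2280 N (compression)
  Rx@0 = -913.5900 N
  Ry@0 = +572.3929 N
  Ry@4 = +228.0571 N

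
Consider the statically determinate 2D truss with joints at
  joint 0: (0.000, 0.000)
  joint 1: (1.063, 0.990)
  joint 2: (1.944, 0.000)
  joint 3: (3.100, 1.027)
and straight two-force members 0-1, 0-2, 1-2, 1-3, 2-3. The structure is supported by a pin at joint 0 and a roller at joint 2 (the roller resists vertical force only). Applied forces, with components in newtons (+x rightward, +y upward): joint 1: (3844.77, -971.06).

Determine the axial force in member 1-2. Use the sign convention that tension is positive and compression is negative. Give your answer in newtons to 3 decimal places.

N=4 nodes, M=5 members, R=3 reactions → 2N=8, M+R=8
member 0 (0-1): L=1.4526, (cx,cy)=(0.7318,0.6815)
member 1 (0-2): L=1.9440, (cx,cy)=(1.0000,0.0000)
member 2 (1-2): L=1.3252, (cx,cy)=(0.6648,-0.7470)
member 3 (1-3): L=2.0373, (cx,cy)=(0.9998,0.0182)
member 4 (2-3): L=1.5463, (cx,cy)=(0.7476,0.6642)
solve A·x = −loads:
  F[0-1] = +2227.2007 N (tension)
  F[0-2] = +2214.9325 N (tension)
  F[1-2] = -3331.8015 N (compression)
  F[1-3] = -0.0000 N (compression)
  F[2-3] = +0.0000 N (tension)
  Rx@0 = -3844.7700 N
  Ry@0 = -1517.9107 N
  Ry@2 = +2488.9707 N

-3331.802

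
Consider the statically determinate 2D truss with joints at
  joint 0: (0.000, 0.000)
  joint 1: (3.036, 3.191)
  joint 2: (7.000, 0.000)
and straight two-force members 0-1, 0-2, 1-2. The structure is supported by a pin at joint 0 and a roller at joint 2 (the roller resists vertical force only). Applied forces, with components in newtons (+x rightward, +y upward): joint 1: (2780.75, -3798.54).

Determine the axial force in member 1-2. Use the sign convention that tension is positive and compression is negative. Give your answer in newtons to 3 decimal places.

-4648.812

N=3 nodes, M=3 members, R=3 reactions → 2N=6, M+R=6
member 0 (0-1): L=4.4045, (cx,cy)=(0.6893,0.7245)
member 1 (0-2): L=7.0000, (cx,cy)=(1.0000,0.0000)
member 2 (1-2): L=5.0888, (cx,cy)=(0.7790,-0.6271)
solve A·x = −loads:
  F[0-1] = -1219.3988 N (compression)
  F[0-2] = +3621.2722 N (tension)
  F[1-2] = -4648.8121 N (compression)
  Rx@0 = -2780.7500 N
  Ry@0 = +883.4342 N
  Ry@2 = +2915.1058 N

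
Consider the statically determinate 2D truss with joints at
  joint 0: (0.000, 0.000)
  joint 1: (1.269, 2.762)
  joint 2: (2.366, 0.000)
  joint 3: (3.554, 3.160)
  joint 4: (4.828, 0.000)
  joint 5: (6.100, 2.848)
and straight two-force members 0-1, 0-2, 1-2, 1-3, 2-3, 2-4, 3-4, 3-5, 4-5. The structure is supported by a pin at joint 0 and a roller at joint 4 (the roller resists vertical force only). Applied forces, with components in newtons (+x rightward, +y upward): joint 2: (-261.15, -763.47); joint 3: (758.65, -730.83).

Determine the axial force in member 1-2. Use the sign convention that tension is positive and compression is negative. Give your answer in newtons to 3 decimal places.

N=6 nodes, M=9 members, R=3 reactions → 2N=12, M+R=12
member 0 (0-1): L=3.0396, (cx,cy)=(0.4175,0.9087)
member 1 (0-2): L=2.3660, (cx,cy)=(1.0000,0.0000)
member 2 (1-2): L=2.9719, (cx,cy)=(0.3691,-0.9294)
member 3 (1-3): L=2.3194, (cx,cy)=(0.9852,0.1716)
member 4 (2-3): L=3.3759, (cx,cy)=(0.3519,0.9360)
member 5 (2-4): L=2.4620, (cx,cy)=(1.0000,0.0000)
member 6 (3-4): L=3.4072, (cx,cy)=(0.3739,-0.9275)
member 7 (3-5): L=2.5650, (cx,cy)=(0.9926,-0.1216)
member 8 (4-5): L=3.1191, (cx,cy)=(0.4078,0.9131)
solve A·x = −loads:
  F[0-1] = -94.2321 N (compression)
  F[0-2] = +536.8412 N (tension)
  F[1-2] = +79.2760 N (tension)
  F[1-3] = -69.6370 N (compression)
  F[2-3] = +736.9290 N (tension)
  F[2-4] = +567.9271 N (tension)
  F[3-4] = -1518.8486 N (compression)
  F[3-5] = -0.0000 N (compression)
  F[4-5] = +0.0000 N (tension)
  Rx@0 = -497.5000 N
  Ry@0 = +85.6269 N
  Ry@4 = +1408.6731 N

79.276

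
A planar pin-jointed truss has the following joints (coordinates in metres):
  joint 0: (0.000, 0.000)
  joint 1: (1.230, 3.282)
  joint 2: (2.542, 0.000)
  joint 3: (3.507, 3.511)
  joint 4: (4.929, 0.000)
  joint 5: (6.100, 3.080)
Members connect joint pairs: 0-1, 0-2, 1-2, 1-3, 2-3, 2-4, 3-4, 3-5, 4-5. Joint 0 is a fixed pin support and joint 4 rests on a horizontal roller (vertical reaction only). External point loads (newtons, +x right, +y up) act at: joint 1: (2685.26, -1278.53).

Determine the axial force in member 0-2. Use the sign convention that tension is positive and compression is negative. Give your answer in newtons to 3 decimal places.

N=6 nodes, M=9 members, R=3 reactions → 2N=12, M+R=12
member 0 (0-1): L=3.5049, (cx,cy)=(0.3509,0.9364)
member 1 (0-2): L=2.5420, (cx,cy)=(1.0000,0.0000)
member 2 (1-2): L=3.5345, (cx,cy)=(0.3712,-0.9286)
member 3 (1-3): L=2.2885, (cx,cy)=(0.9950,0.1001)
member 4 (2-3): L=3.6412, (cx,cy)=(0.2650,0.9642)
member 5 (2-4): L=2.3870, (cx,cy)=(1.0000,0.0000)
member 6 (3-4): L=3.7880, (cx,cy)=(0.3754,-0.9269)
member 7 (3-5): L=2.6286, (cx,cy)=(0.9865,-0.1640)
member 8 (4-5): L=3.2951, (cx,cy)=(0.3554,0.9347)
solve A·x = −loads:
  F[0-1] = +884.7859 N (tension)
  F[0-2] = +2374.7569 N (tension)
  F[1-2] = -2428.7277 N (compression)
  F[1-3] = -1480.6558 N (compression)
  F[2-3] = +2338.8382 N (tension)
  F[2-4] = +853.3794 N (tension)
  F[3-4] = -2273.2987 N (compression)
  F[3-5] = -0.0000 N (compression)
  F[4-5] = +0.0000 N (tension)
  Rx@0 = -2685.2600 N
  Ry@0 = -828.5131 N
  Ry@4 = +2107.0431 N

2374.757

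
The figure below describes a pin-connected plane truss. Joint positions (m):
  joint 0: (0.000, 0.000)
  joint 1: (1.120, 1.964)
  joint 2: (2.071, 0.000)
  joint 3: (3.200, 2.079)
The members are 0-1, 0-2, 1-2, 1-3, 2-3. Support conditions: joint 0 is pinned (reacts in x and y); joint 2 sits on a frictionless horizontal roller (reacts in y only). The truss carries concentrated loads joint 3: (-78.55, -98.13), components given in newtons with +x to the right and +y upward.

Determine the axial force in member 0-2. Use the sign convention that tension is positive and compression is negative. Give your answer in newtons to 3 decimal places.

N=4 nodes, M=5 members, R=3 reactions → 2N=8, M+R=8
member 0 (0-1): L=2.2609, (cx,cy)=(0.4954,0.8687)
member 1 (0-2): L=2.0710, (cx,cy)=(1.0000,0.0000)
member 2 (1-2): L=2.1821, (cx,cy)=(0.4358,-0.9000)
member 3 (1-3): L=2.0832, (cx,cy)=(0.9985,0.0552)
member 4 (2-3): L=2.3658, (cx,cy)=(0.4772,0.8788)
solve A·x = −loads:
  F[0-1] = -29.1916 N (compression)
  F[0-2] = -64.0892 N (compression)
  F[1-2] = +26.5748 N (tension)
  F[1-3] = -26.0822 N (compression)
  F[2-3] = -110.0274 N (compression)
  Rx@0 = +78.5500 N
  Ry@0 = +25.3581 N
  Ry@2 = +72.7719 N

-64.089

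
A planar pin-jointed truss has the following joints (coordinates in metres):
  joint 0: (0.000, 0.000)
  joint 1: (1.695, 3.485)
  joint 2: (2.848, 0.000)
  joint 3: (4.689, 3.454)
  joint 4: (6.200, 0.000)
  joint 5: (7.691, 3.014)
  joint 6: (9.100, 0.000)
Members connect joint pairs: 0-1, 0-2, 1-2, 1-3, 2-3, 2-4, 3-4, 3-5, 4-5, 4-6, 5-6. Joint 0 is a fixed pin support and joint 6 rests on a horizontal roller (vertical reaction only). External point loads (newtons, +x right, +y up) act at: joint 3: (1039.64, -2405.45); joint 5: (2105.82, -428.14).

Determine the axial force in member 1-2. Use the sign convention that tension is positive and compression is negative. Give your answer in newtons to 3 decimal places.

N=7 nodes, M=11 members, R=3 reactions → 2N=14, M+R=14
member 0 (0-1): L=3.8753, (cx,cy)=(0.4374,0.8993)
member 1 (0-2): L=2.8480, (cx,cy)=(1.0000,0.0000)
member 2 (1-2): L=3.6708, (cx,cy)=(0.3141,-0.9494)
member 3 (1-3): L=2.9942, (cx,cy)=(0.9999,-0.0104)
member 4 (2-3): L=3.9140, (cx,cy)=(0.4704,0.8825)
member 5 (2-4): L=3.3520, (cx,cy)=(1.0000,0.0000)
member 6 (3-4): L=3.7700, (cx,cy)=(0.4008,-0.9162)
member 7 (3-5): L=3.0341, (cx,cy)=(0.9894,-0.1450)
member 8 (4-5): L=3.3626, (cx,cy)=(0.4434,0.8963)
member 9 (4-6): L=2.9000, (cx,cy)=(1.0000,0.0000)
member 10 (5-6): L=3.3271, (cx,cy)=(0.4235,-0.9059)
solve A·x = −loads:
  F[0-1] = -155.9045 N (compression)
  F[0-2] = +3213.6497 N (tension)
  F[1-2] = +148.9290 N (tension)
  F[1-3] = -114.9748 N (compression)
  F[2-3] = -160.2220 N (compression)
  F[2-4] = +3335.7911 N (tension)
  F[3-4] = -2431.6655 N (compression)
  F[3-5] = -258.1100 N (compression)
  F[4-5] = +2485.5095 N (tension)
  F[4-6] = +1259.1190 N (tension)
  F[5-6] = -2973.1673 N (compression)
  Rx@0 = -3145.4600 N
  Ry@0 = +140.2012 N
  Ry@6 = +2693.3888 N

148.929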